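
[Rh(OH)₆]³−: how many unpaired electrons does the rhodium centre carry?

Ligand charges: each hydroxide is −1. With an overall charge of −3 the rhodium centre must be in the +3 oxidation state.
Group 9 minus oxidation state 3 gives a d⁶ configuration.
The spin state decides the count: a 4d ion has a large Δₒ and is invariably low-spin.
An octahedral low-spin d⁶ ion is t₂g⁶e_g⁰, giving 0 unpaired electrons.

0 unpaired electrons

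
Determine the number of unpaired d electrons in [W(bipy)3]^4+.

Summing ligand charges against the +4 overall charge gives an oxidation state of +4 for tungsten.
Tungsten is a group-6 element; W(IV) is therefore d².
Counting donor atoms: 3×2,2′-bipyridine (bidentate) → 6 donors. Coordination number = 6.
In an octahedral field the d² configuration is t₂g²e_g⁰ (only one arrangement possible), giving 2 unpaired electrons.

2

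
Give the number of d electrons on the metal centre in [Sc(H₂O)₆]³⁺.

Summing ligand charges against the +3 overall charge gives an oxidation state of +3 for scandium.
Sc sits in group 3, so the d-electron count is 3 − 3 = 0.

d0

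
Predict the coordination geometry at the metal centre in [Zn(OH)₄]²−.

Each hydroxide is −1; balancing the −2 overall charge requires Zn(II).
Zinc is a group-12 element; Zn(II) is therefore d¹⁰.
Coordination number: 4.
A d¹⁰ ion has no crystal-field stabilisation preference between square planar and tetrahedral, so four ligands adopt the sterically favoured tetrahedral geometry.

tetrahedral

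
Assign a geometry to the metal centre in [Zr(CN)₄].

Summing ligand charges against the 0 overall charge gives an oxidation state of +4 for zirconium.
Zr sits in group 4, so the d-electron count is 4 − 4 = 0.
With 4 monodentate ligands the coordination number is 4.
A d⁰ ion has no crystal-field stabilisation preference between square planar and tetrahedral, so four ligands adopt the sterically favoured tetrahedral geometry.

tetrahedral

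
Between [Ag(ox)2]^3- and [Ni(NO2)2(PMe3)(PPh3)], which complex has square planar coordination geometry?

For [Ag(ox)2]^3-: Summing ligand charges against the −3 overall charge gives an oxidation state of +1 for silver. Ag sits in group 11, so the d-electron count is 11 − 1 = 10. A d¹⁰ ion has no crystal-field stabilisation preference between square planar and tetrahedral, so four ligands adopt the sterically favoured tetrahedral geometry. → tetrahedral.
For [Ni(NO2)2(PMe3)(PPh3)]: Summing ligand charges against the 0 overall charge gives an oxidation state of +2 for nickel. Ni sits in group 10, so the d-electron count is 10 − 2 = 8. Nitro (N-bound nitrite), trimethylphosphine, and triphenylphosphine are strong-field ligands (high in the spectrochemical series). A 3d d⁸ ion with strong-field ligands gains enough CFSE to favour square planar over tetrahedral. → square planar.

[Ni(NO2)2(PMe3)(PPh3)]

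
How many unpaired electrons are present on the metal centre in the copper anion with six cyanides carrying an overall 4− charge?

1 unpaired electron

Summing ligand charges against the −4 overall charge gives an oxidation state of +2 for copper.
Cu sits in group 11, so the d-electron count is 11 − 2 = 9.
In an octahedral field the d⁹ configuration is t₂g⁶e_g³ (only one arrangement possible), giving 1 unpaired electron.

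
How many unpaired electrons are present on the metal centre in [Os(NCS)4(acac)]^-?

2 unpaired electrons

Summing ligand charges against the −1 overall charge gives an oxidation state of +4 for osmium.
Group 8 minus oxidation state 4 gives a d⁴ configuration.
Counting donor atoms: 4×isothiocyanate (monodentate) → 4 donors; 1×acetylacetonate (bidentate) → 2 donors. Coordination number = 6.
The spin state decides the count: a 5d ion has a large Δₒ and is invariably low-spin.
An octahedral low-spin d⁴ ion is t₂g⁴e_g⁰, giving 2 unpaired electrons.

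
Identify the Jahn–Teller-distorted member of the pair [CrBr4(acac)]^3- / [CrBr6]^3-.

[CrBr4(acac)]^3-: Ligand charges: each bromide is −1; each acetylacetonate is −1. With an overall charge of −3 the chromium centre must be in the +2 oxidation state. Group 6 minus oxidation state 2 gives a d⁴ configuration. Acetylacetonate and bromide are weak-field ligands for a first-row metal, so the complex is high-spin. The t₂g³e_g¹ (high-spin) configuration has an unevenly filled e_g set; the Jahn–Teller theorem predicts a tetragonal distortion (typically axial elongation) to lift the degeneracy.
[CrBr6]^3-: Summing ligand charges against the −3 overall charge gives an oxidation state of +3 for chromium. Group 6 minus oxidation state 3 gives a d³ configuration. The d³ configuration leaves the e_g set evenly filled (or empty) — no strong Jahn–Teller driving force.

[CrBr4(acac)]^3-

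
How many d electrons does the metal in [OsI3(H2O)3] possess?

d5

Ligand charges: each iodide is −1; water is neutral. With an overall charge of 0 the osmium centre must be in the +3 oxidation state.
Os sits in group 8, so the d-electron count is 8 − 3 = 5.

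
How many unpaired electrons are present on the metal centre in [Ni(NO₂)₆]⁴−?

Summing ligand charges against the −4 overall charge gives an oxidation state of +2 for nickel.
Nickel is a group-10 element; Ni(II) is therefore d⁸.
In an octahedral field the d⁸ configuration is t₂g⁶e_g² (only one arrangement possible), giving 2 unpaired electrons.

2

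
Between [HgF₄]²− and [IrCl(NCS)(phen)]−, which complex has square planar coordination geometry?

For [HgF₄]²−: Summing ligand charges against the −2 overall charge gives an oxidation state of +2 for mercury. Mercury is a group-12 element; Hg(II) is therefore d¹⁰. A d¹⁰ ion has no crystal-field stabilisation preference between square planar and tetrahedral, so four ligands adopt the sterically favoured tetrahedral geometry. → tetrahedral.
For [IrCl(NCS)(phen)]−: Each chloride is −1; each isothiocyanate is −1; 1,10-phenanthroline is neutral; balancing the −1 overall charge requires Ir(I). Iridium is a group-9 element; Ir(I) is therefore d⁸. A 5d d⁸ ion has a large crystal-field splitting; square planar leaves the high-energy d_{x²−y²} orbital empty and maximises CFSE. → square planar.

[IrCl(NCS)(phen)]−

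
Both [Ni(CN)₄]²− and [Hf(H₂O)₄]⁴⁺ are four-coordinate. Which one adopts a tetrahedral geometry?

[Hf(H₂O)₄]⁴⁺

For [Ni(CN)₄]²−: Summing ligand charges against the −2 overall charge gives an oxidation state of +2 for nickel. Ni sits in group 10, so the d-electron count is 10 − 2 = 8. Cyanide is a strong-field ligand (high in the spectrochemical series). A 3d d⁸ ion with strong-field ligands gains enough CFSE to favour square planar over tetrahedral. → square planar.
For [Hf(H₂O)₄]⁴⁺: Summing ligand charges against the +4 overall charge gives an oxidation state of +4 for hafnium. Group 4 minus oxidation state 4 gives a d⁰ configuration. A d⁰ ion has no crystal-field stabilisation preference between square planar and tetrahedral, so four ligands adopt the sterically favoured tetrahedral geometry. → tetrahedral.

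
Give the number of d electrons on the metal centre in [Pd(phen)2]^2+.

d8

1,10-phenanthroline is neutral; balancing the +2 overall charge requires Pd(II).
Palladium is a group-10 element; Pd(II) is therefore d⁸.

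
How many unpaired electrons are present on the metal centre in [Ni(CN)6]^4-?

Ligand charges: each cyanide is −1. With an overall charge of −4 the nickel centre must be in the +2 oxidation state.
Ni sits in group 10, so the d-electron count is 10 − 2 = 8.
In an octahedral field the d⁸ configuration is t₂g⁶e_g² (only one arrangement possible), giving 2 unpaired electrons.

2 unpaired electrons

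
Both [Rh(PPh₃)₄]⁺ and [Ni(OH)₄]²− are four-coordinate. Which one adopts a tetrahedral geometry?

For [Rh(PPh₃)₄]⁺: Ligand charges: triphenylphosphine is neutral. With an overall charge of +1 the rhodium centre must be in the +1 oxidation state. Rhodium is a group-9 element; Rh(I) is therefore d⁸. A 4d d⁸ ion has a large crystal-field splitting; square planar leaves the high-energy d_{x²−y²} orbital empty and maximises CFSE. → square planar.
For [Ni(OH)₄]²−: Each hydroxide is −1; balancing the −2 overall charge requires Ni(II). Nickel is a group-10 element; Ni(II) is therefore d⁸. Hydroxide is a weak-field ligand. With weak-field ligands the CFSE gain from square planar is small, so a 3d d⁸ ion takes the sterically preferred tetrahedral geometry. → tetrahedral.

[Ni(OH)₄]²−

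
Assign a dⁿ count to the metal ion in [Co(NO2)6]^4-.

d7

Summing ligand charges against the −4 overall charge gives an oxidation state of +2 for cobalt.
Cobalt is a group-9 element; Co(II) is therefore d⁷.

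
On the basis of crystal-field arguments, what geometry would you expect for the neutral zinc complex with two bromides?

linear

Ligand charges: each bromide is −1. With an overall charge of 0 the zinc centre must be in the +2 oxidation state.
Zn sits in group 12, so the d-electron count is 12 − 2 = 10.
Coordination number: 2.
A d¹⁰ ion with only two ligands adopts a linear arrangement (sp hybridisation; no CFSE preference).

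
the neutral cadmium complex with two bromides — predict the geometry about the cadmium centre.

linear

Ligand charges: each bromide is −1. With an overall charge of 0 the cadmium centre must be in the +2 oxidation state.
Cd sits in group 12, so the d-electron count is 12 − 2 = 10.
With 2 monodentate ligands the coordination number is 2.
A d¹⁰ ion with only two ligands adopts a linear arrangement (sp hybridisation; no CFSE preference).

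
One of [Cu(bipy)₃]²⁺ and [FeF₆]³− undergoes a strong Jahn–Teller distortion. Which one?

[Cu(bipy)₃]²⁺: Summing ligand charges against the +2 overall charge gives an oxidation state of +2 for copper. Group 11 minus oxidation state 2 gives a d⁹ configuration. The t₂g⁶e_g³ configuration has an unevenly filled e_g set; the Jahn–Teller theorem predicts a tetragonal distortion (typically axial elongation) to lift the degeneracy.
[FeF₆]³−: Each fluoride is −1; balancing the −3 overall charge requires Fe(III). Group 8 minus oxidation state 3 gives a d⁵ configuration. Fluoride is a weak-field ligand for a first-row metal, so the complex is high-spin. The d⁵ configuration leaves the e_g set evenly filled (or empty) — no strong Jahn–Teller driving force.

[Cu(bipy)₃]²⁺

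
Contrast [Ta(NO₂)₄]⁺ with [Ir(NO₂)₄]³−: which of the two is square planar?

For [Ta(NO₂)₄]⁺: Ligand charges: each nitro (N-bound nitrite) is −1. With an overall charge of +1 the tantalum centre must be in the +5 oxidation state. Tantalum is a group-5 element; Ta(V) is therefore d⁰. A d⁰ ion has no crystal-field stabilisation preference between square planar and tetrahedral, so four ligands adopt the sterically favoured tetrahedral geometry. → tetrahedral.
For [Ir(NO₂)₄]³−: Summing ligand charges against the −3 overall charge gives an oxidation state of +1 for iridium. Iridium is a group-9 element; Ir(I) is therefore d⁸. A 5d d⁸ ion has a large crystal-field splitting; square planar leaves the high-energy d_{x²−y²} orbital empty and maximises CFSE. → square planar.

[Ir(NO₂)₄]³−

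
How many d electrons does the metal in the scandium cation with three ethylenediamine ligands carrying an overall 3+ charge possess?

d0

Ligand charges: ethylenediamine is neutral. With an overall charge of +3 the scandium centre must be in the +3 oxidation state.
Group 3 minus oxidation state 3 gives a d⁰ configuration.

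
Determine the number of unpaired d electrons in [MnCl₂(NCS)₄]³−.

Ligand charges: each chloride is −1; each isothiocyanate is −1. With an overall charge of −3 the manganese centre must be in the +3 oxidation state.
Mn sits in group 7, so the d-electron count is 7 − 3 = 4.
The spin state decides the count: Chloride and isothiocyanate are weak-field ligands for a first-row metal, so the complex is high-spin.
An octahedral high-spin d⁴ ion is t₂g³e_g¹, giving 4 unpaired electrons.

4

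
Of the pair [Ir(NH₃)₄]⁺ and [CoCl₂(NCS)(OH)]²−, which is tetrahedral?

[CoCl₂(NCS)(OH)]²−

For [Ir(NH₃)₄]⁺: Summing ligand charges against the +1 overall charge gives an oxidation state of +1 for iridium. Iridium is a group-9 element; Ir(I) is therefore d⁸. A 5d d⁸ ion has a large crystal-field splitting; square planar leaves the high-energy d_{x²−y²} orbital empty and maximises CFSE. → square planar.
For [CoCl₂(NCS)(OH)]²−: Each chloride is −1; each isothiocyanate is −1; each hydroxide is −1; balancing the −2 overall charge requires Co(II). Group 9 minus oxidation state 2 gives a d⁷ configuration. For a high-spin 3d d⁷ ion with weak-field ligands the small Δₜ gives little square-planar CFSE advantage, so four ligands adopt the sterically favoured tetrahedral geometry. → tetrahedral.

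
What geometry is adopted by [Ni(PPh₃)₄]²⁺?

Triphenylphosphine is neutral; balancing the +2 overall charge requires Ni(II).
Ni sits in group 10, so the d-electron count is 10 − 2 = 8.
With 4 monodentate ligands the coordination number is 4.
Triphenylphosphine is a strong-field ligand (high in the spectrochemical series).
A 3d d⁸ ion with strong-field ligands gains enough CFSE to favour square planar over tetrahedral.

square planar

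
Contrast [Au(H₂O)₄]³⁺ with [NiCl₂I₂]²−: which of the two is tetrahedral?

For [Au(H₂O)₄]³⁺: Water is neutral; balancing the +3 overall charge requires Au(III). Gold is a group-11 element; Au(III) is therefore d⁸. A 5d d⁸ ion has a large crystal-field splitting; square planar leaves the high-energy d_{x²−y²} orbital empty and maximises CFSE. → square planar.
For [NiCl₂I₂]²−: Each chloride is −1; each iodide is −1; balancing the −2 overall charge requires Ni(II). Nickel is a group-10 element; Ni(II) is therefore d⁸. Chloride and iodide are weak-field ligands. With weak-field ligands the CFSE gain from square planar is small, so a 3d d⁸ ion takes the sterically preferred tetrahedral geometry. → tetrahedral.

[NiCl₂I₂]²−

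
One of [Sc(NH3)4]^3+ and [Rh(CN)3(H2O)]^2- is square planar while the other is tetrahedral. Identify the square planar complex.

[Rh(CN)3(H2O)]^2-

For [Sc(NH3)4]^3+: Summing ligand charges against the +3 overall charge gives an oxidation state of +3 for scandium. Sc sits in group 3, so the d-electron count is 3 − 3 = 0. A d⁰ ion has no crystal-field stabilisation preference between square planar and tetrahedral, so four ligands adopt the sterically favoured tetrahedral geometry. → tetrahedral.
For [Rh(CN)3(H2O)]^2-: Summing ligand charges against the −2 overall charge gives an oxidation state of +1 for rhodium. Group 9 minus oxidation state 1 gives a d⁸ configuration. A 4d d⁸ ion has a large crystal-field splitting; square planar leaves the high-energy d_{x²−y²} orbital empty and maximises CFSE. → square planar.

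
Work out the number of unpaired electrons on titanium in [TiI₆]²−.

Summing ligand charges against the −2 overall charge gives an oxidation state of +4 for titanium.
Ti sits in group 4, so the d-electron count is 4 − 4 = 0.
In an octahedral field the d⁰ configuration is t₂g⁰e_g⁰, giving 0 unpaired electrons.

0 unpaired electrons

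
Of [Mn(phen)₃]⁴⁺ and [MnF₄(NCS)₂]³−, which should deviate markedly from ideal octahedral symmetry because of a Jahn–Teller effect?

[Mn(phen)₃]⁴⁺: Summing ligand charges against the +4 overall charge gives an oxidation state of +4 for manganese. Manganese is a group-7 element; Mn(IV) is therefore d³. The d³ configuration leaves the e_g set evenly filled (or empty) — no strong Jahn–Teller driving force.
[MnF₄(NCS)₂]³−: Ligand charges: each fluoride is −1; each isothiocyanate is −1. With an overall charge of −3 the manganese centre must be in the +3 oxidation state. Group 7 minus oxidation state 3 gives a d⁴ configuration. Fluoride and isothiocyanate are weak-field ligands for a first-row metal, so the complex is high-spin. The t₂g³e_g¹ (high-spin) configuration has an unevenly filled e_g set; the Jahn–Teller theorem predicts a tetragonal distortion (typically axial elongation) to lift the degeneracy.

[MnF₄(NCS)₂]³−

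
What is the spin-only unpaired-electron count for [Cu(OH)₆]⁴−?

Each hydroxide is −1; balancing the −4 overall charge requires Cu(II).
Copper is a group-11 element; Cu(II) is therefore d⁹.
In an octahedral field the d⁹ configuration is t₂g⁶e_g³ (only one arrangement possible), giving 1 unpaired electron.

1 unpaired electron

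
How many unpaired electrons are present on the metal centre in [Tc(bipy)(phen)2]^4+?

Summing ligand charges against the +4 overall charge gives an oxidation state of +4 for technetium.
Tc sits in group 7, so the d-electron count is 7 − 4 = 3.
Counting donor atoms: 1×2,2′-bipyridine (bidentate) → 2 donors; 2×1,10-phenanthroline (bidentate) → 4 donors. Coordination number = 6.
In an octahedral field the d³ configuration is t₂g³e_g⁰ (only one arrangement possible), giving 3 unpaired electrons.

3 unpaired electrons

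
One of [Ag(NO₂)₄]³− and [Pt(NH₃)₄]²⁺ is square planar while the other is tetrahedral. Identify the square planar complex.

For [Ag(NO₂)₄]³−: Summing ligand charges against the −3 overall charge gives an oxidation state of +1 for silver. Silver is a group-11 element; Ag(I) is therefore d¹⁰. A d¹⁰ ion has no crystal-field stabilisation preference between square planar and tetrahedral, so four ligands adopt the sterically favoured tetrahedral geometry. → tetrahedral.
For [Pt(NH₃)₄]²⁺: Ammonia is neutral; balancing the +2 overall charge requires Pt(II). Group 10 minus oxidation state 2 gives a d⁸ configuration. A 5d d⁸ ion has a large crystal-field splitting; square planar leaves the high-energy d_{x²−y²} orbital empty and maximises CFSE. → square planar.

[Pt(NH₃)₄]²⁺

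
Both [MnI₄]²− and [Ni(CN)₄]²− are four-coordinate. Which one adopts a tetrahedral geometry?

For [MnI₄]²−: Each iodide is −1; balancing the −2 overall charge requires Mn(II). Manganese is a group-7 element; Mn(II) is therefore d⁵. A high-spin d⁵ ion has zero CFSE in either geometry, so four ligands adopt the sterically favoured tetrahedral geometry. → tetrahedral.
For [Ni(CN)₄]²−: Summing ligand charges against the −2 overall charge gives an oxidation state of +2 for nickel. Ni sits in group 10, so the d-electron count is 10 − 2 = 8. Cyanide is a strong-field ligand (high in the spectrochemical series). A 3d d⁸ ion with strong-field ligands gains enough CFSE to favour square planar over tetrahedral. → square planar.

[MnI₄]²−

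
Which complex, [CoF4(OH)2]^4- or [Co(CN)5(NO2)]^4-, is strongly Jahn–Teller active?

[Co(CN)5(NO2)]^4-

[CoF4(OH)2]^4-: Summing ligand charges against the −4 overall charge gives an oxidation state of +2 for cobalt. Cobalt is a group-9 element; Co(II) is therefore d⁷. Fluoride and hydroxide are weak-field ligands for a first-row metal, so the complex is high-spin. The d⁷ configuration leaves the e_g set evenly filled (or empty) — no strong Jahn–Teller driving force.
[Co(CN)5(NO2)]^4-: Summing ligand charges against the −4 overall charge gives an oxidation state of +2 for cobalt. Co sits in group 9, so the d-electron count is 9 − 2 = 7. Cyanide and nitro (N-bound nitrite) are strong-field ligands (high in the spectrochemical series) for a first-row metal, so the complex is low-spin. The t₂g⁶e_g¹ (low-spin) configuration has an unevenly filled e_g set; the Jahn–Teller theorem predicts a tetragonal distortion (typically axial elongation) to lift the degeneracy.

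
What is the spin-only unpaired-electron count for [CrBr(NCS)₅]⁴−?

4

Ligand charges: each bromide is −1; each isothiocyanate is −1. With an overall charge of −4 the chromium centre must be in the +2 oxidation state.
Chromium is a group-6 element; Cr(II) is therefore d⁴.
The spin state decides the count: Bromide and isothiocyanate are weak-field ligands for a first-row metal, so the complex is high-spin.
An octahedral high-spin d⁴ ion is t₂g³e_g¹, giving 4 unpaired electrons.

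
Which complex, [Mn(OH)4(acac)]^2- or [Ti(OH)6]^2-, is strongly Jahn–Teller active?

[Mn(OH)4(acac)]^2-

[Mn(OH)4(acac)]^2-: Each hydroxide is −1; each acetylacetonate is −1; balancing the −2 overall charge requires Mn(III). Group 7 minus oxidation state 3 gives a d⁴ configuration. Acetylacetonate and hydroxide are weak-field ligands for a first-row metal, so the complex is high-spin. The t₂g³e_g¹ (high-spin) configuration has an unevenly filled e_g set; the Jahn–Teller theorem predicts a tetragonal distortion (typically axial elongation) to lift the degeneracy.
[Ti(OH)6]^2-: Summing ligand charges against the −2 overall charge gives an oxidation state of +4 for titanium. Ti sits in group 4, so the d-electron count is 4 − 4 = 0. The d⁰ configuration leaves the e_g set evenly filled (or empty) — no strong Jahn–Teller driving force.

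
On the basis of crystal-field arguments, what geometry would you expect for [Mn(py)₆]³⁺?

Summing ligand charges against the +3 overall charge gives an oxidation state of +3 for manganese.
Manganese is a group-7 element; Mn(III) is therefore d⁴.
With 6 monodentate ligands the coordination number is 6.
Six donors around a single metal centre give an octahedral coordination sphere.

octahedral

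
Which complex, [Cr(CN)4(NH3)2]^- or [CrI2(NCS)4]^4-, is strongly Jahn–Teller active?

[Cr(CN)4(NH3)2]^-: Ligand charges: each cyanide is −1; ammonia is neutral. With an overall charge of −1 the chromium centre must be in the +3 oxidation state. Cr sits in group 6, so the d-electron count is 6 − 3 = 3. The d³ configuration leaves the e_g set evenly filled (or empty) — no strong Jahn–Teller driving force.
[CrI2(NCS)4]^4-: Summing ligand charges against the −4 overall charge gives an oxidation state of +2 for chromium. Chromium is a group-6 element; Cr(II) is therefore d⁴. Iodide and isothiocyanate are weak-field ligands for a first-row metal, so the complex is high-spin. The t₂g³e_g¹ (high-spin) configuration has an unevenly filled e_g set; the Jahn–Teller theorem predicts a tetragonal distortion (typically axial elongation) to lift the degeneracy.

[CrI2(NCS)4]^4-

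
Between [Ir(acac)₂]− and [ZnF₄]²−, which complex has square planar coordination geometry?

For [Ir(acac)₂]−: Ligand charges: each acetylacetonate is −1. With an overall charge of −1 the iridium centre must be in the +1 oxidation state. Group 9 minus oxidation state 1 gives a d⁸ configuration. A 5d d⁸ ion has a large crystal-field splitting; square planar leaves the high-energy d_{x²−y²} orbital empty and maximises CFSE. → square planar.
For [ZnF₄]²−: Summing ligand charges against the −2 overall charge gives an oxidation state of +2 for zinc. Group 12 minus oxidation state 2 gives a d¹⁰ configuration. A d¹⁰ ion has no crystal-field stabilisation preference between square planar and tetrahedral, so four ligands adopt the sterically favoured tetrahedral geometry. → tetrahedral.

[Ir(acac)₂]−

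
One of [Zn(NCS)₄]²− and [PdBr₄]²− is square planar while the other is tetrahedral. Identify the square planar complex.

[PdBr₄]²−

For [Zn(NCS)₄]²−: Ligand charges: each isothiocyanate is −1. With an overall charge of −2 the zinc centre must be in the +2 oxidation state. Group 12 minus oxidation state 2 gives a d¹⁰ configuration. A d¹⁰ ion has no crystal-field stabilisation preference between square planar and tetrahedral, so four ligands adopt the sterically favoured tetrahedral geometry. → tetrahedral.
For [PdBr₄]²−: Ligand charges: each bromide is −1. With an overall charge of −2 the palladium centre must be in the +2 oxidation state. Group 10 minus oxidation state 2 gives a d⁸ configuration. A 4d d⁸ ion has a large crystal-field splitting; square planar leaves the high-energy d_{x²−y²} orbital empty and maximises CFSE. → square planar.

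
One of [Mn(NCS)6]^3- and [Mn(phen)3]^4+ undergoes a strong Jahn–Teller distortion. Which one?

[Mn(NCS)6]^3-

[Mn(NCS)6]^3-: Ligand charges: each isothiocyanate is −1. With an overall charge of −3 the manganese centre must be in the +3 oxidation state. Manganese is a group-7 element; Mn(III) is therefore d⁴. Isothiocyanate is a weak-field ligand for a first-row metal, so the complex is high-spin. The t₂g³e_g¹ (high-spin) configuration has an unevenly filled e_g set; the Jahn–Teller theorem predicts a tetragonal distortion (typically axial elongation) to lift the degeneracy.
[Mn(phen)3]^4+: Ligand charges: 1,10-phenanthroline is neutral. With an overall charge of +4 the manganese centre must be in the +4 oxidation state. Mn sits in group 7, so the d-electron count is 7 − 4 = 3. The d³ configuration leaves the e_g set evenly filled (or empty) — no strong Jahn–Teller driving force.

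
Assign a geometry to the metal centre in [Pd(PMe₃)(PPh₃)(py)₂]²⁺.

Ligand charges: trimethylphosphine is neutral; triphenylphosphine is neutral; pyridine is neutral. With an overall charge of +2 the palladium centre must be in the +2 oxidation state.
Palladium is a group-10 element; Pd(II) is therefore d⁸.
Coordination number: 4.
A 4d d⁸ ion has a large crystal-field splitting; square planar leaves the high-energy d_{x²−y²} orbital empty and maximises CFSE.

square planar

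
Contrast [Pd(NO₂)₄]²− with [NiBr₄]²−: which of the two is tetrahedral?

[NiBr₄]²−

For [Pd(NO₂)₄]²−: Ligand charges: each nitro (N-bound nitrite) is −1. With an overall charge of −2 the palladium centre must be in the +2 oxidation state. Pd sits in group 10, so the d-electron count is 10 − 2 = 8. A 4d d⁸ ion has a large crystal-field splitting; square planar leaves the high-energy d_{x²−y²} orbital empty and maximises CFSE. → square planar.
For [NiBr₄]²−: Ligand charges: each bromide is −1. With an overall charge of −2 the nickel centre must be in the +2 oxidation state. Ni sits in group 10, so the d-electron count is 10 − 2 = 8. Bromide is a weak-field ligand. With weak-field ligands the CFSE gain from square planar is small, so a 3d d⁸ ion takes the sterically preferred tetrahedral geometry. → tetrahedral.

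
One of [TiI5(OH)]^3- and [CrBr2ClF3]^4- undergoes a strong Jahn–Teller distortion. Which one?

[TiI5(OH)]^3-: Ligand charges: each iodide is −1; each hydroxide is −1. With an overall charge of −3 the titanium centre must be in the +3 oxidation state. Ti sits in group 4, so the d-electron count is 4 − 3 = 1. The d¹ configuration leaves the e_g set evenly filled (or empty) — no strong Jahn–Teller driving force.
[CrBr2ClF3]^4-: Summing ligand charges against the −4 overall charge gives an oxidation state of +2 for chromium. Chromium is a group-6 element; Cr(II) is therefore d⁴. Bromide, chloride, and fluoride are weak-field ligands for a first-row metal, so the complex is high-spin. The t₂g³e_g¹ (high-spin) configuration has an unevenly filled e_g set; the Jahn–Teller theorem predicts a tetragonal distortion (typically axial elongation) to lift the degeneracy.

[CrBr2ClF3]^4-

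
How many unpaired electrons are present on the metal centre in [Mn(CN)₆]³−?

2 unpaired electrons

Summing ligand charges against the −3 overall charge gives an oxidation state of +3 for manganese.
Mn sits in group 7, so the d-electron count is 7 − 3 = 4.
The spin state decides the count: Cyanide is a strong-field ligand (high in the spectrochemical series) for a first-row metal, so the complex is low-spin.
An octahedral low-spin d⁴ ion is t₂g⁴e_g⁰, giving 2 unpaired electrons.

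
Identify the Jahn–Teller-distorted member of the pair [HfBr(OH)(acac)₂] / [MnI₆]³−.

[MnI₆]³−

[HfBr(OH)(acac)₂]: Summing ligand charges against the 0 overall charge gives an oxidation state of +4 for hafnium. Hf sits in group 4, so the d-electron count is 4 − 4 = 0. The d⁰ configuration leaves the e_g set evenly filled (or empty) — no strong Jahn–Teller driving force.
[MnI₆]³−: Ligand charges: each iodide is −1. With an overall charge of −3 the manganese centre must be in the +3 oxidation state. Mn sits in group 7, so the d-electron count is 7 − 3 = 4. Iodide is a weak-field ligand for a first-row metal, so the complex is high-spin. The t₂g³e_g¹ (high-spin) configuration has an unevenly filled e_g set; the Jahn–Teller theorem predicts a tetragonal distortion (typically axial elongation) to lift the degeneracy.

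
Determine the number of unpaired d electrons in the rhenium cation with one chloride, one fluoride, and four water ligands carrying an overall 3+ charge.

Summing ligand charges against the +3 overall charge gives an oxidation state of +5 for rhenium.
Rhenium is a group-7 element; Re(V) is therefore d².
In an octahedral field the d² configuration is t₂g²e_g⁰ (only one arrangement possible), giving 2 unpaired electrons.

2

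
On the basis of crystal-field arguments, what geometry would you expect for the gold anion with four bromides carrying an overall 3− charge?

Summing ligand charges against the −3 overall charge gives an oxidation state of +1 for gold.
Group 11 minus oxidation state 1 gives a d¹⁰ configuration.
Coordination number: 4.
A d¹⁰ ion has no crystal-field stabilisation preference between square planar and tetrahedral, so four ligands adopt the sterically favoured tetrahedral geometry.

tetrahedral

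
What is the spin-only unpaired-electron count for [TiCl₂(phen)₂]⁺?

Summing ligand charges against the +1 overall charge gives an oxidation state of +3 for titanium.
Group 4 minus oxidation state 3 gives a d¹ configuration.
Counting donor atoms: 2×chloride (monodentate) → 2 donors; 2×1,10-phenanthroline (bidentate) → 4 donors. Coordination number = 6.
In an octahedral field the d¹ configuration is t₂g¹e_g⁰ (only one arrangement possible), giving 1 unpaired electron.

1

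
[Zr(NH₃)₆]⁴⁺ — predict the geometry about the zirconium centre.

octahedral

Summing ligand charges against the +4 overall charge gives an oxidation state of +4 for zirconium.
Zr sits in group 4, so the d-electron count is 4 − 4 = 0.
With 6 monodentate ligands the coordination number is 6.
Six donors around a single metal centre give an octahedral coordination sphere.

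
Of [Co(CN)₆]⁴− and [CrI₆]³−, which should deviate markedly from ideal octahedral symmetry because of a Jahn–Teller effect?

[Co(CN)₆]⁴−

[Co(CN)₆]⁴−: Each cyanide is −1; balancing the −4 overall charge requires Co(II). Group 9 minus oxidation state 2 gives a d⁷ configuration. Cyanide is a strong-field ligand (high in the spectrochemical series) for a first-row metal, so the complex is low-spin. The t₂g⁶e_g¹ (low-spin) configuration has an unevenly filled e_g set; the Jahn–Teller theorem predicts a tetragonal distortion (typically axial elongation) to lift the degeneracy.
[CrI₆]³−: Summing ligand charges against the −3 overall charge gives an oxidation state of +3 for chromium. Chromium is a group-6 element; Cr(III) is therefore d³. The d³ configuration leaves the e_g set evenly filled (or empty) — no strong Jahn–Teller driving force.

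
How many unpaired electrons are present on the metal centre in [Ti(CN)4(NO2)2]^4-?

2 unpaired electrons

Ligand charges: each cyanide is −1; each nitro (N-bound nitrite) is −1. With an overall charge of −4 the titanium centre must be in the +2 oxidation state.
Group 4 minus oxidation state 2 gives a d² configuration.
In an octahedral field the d² configuration is t₂g²e_g⁰ (only one arrangement possible), giving 2 unpaired electrons.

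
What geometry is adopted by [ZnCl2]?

linear

Each chloride is −1; balancing the 0 overall charge requires Zn(II).
Zn sits in group 12, so the d-electron count is 12 − 2 = 10.
Coordination number: 2.
A d¹⁰ ion with only two ligands adopts a linear arrangement (sp hybridisation; no CFSE preference).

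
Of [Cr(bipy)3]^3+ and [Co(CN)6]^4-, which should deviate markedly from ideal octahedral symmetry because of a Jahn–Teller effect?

[Co(CN)6]^4-

[Cr(bipy)3]^3+: 2,2′-bipyridine is neutral; balancing the +3 overall charge requires Cr(III). Group 6 minus oxidation state 3 gives a d³ configuration. The d³ configuration leaves the e_g set evenly filled (or empty) — no strong Jahn–Teller driving force.
[Co(CN)6]^4-: Ligand charges: each cyanide is −1. With an overall charge of −4 the cobalt centre must be in the +2 oxidation state. Cobalt is a group-9 element; Co(II) is therefore d⁷. Cyanide is a strong-field ligand (high in the spectrochemical series) for a first-row metal, so the complex is low-spin. The t₂g⁶e_g¹ (low-spin) configuration has an unevenly filled e_g set; the Jahn–Teller theorem predicts a tetragonal distortion (typically axial elongation) to lift the degeneracy.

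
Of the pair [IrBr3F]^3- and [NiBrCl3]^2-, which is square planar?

For [IrBr3F]^3-: Ligand charges: each bromide is −1; each fluoride is −1. With an overall charge of −3 the iridium centre must be in the +1 oxidation state. Group 9 minus oxidation state 1 gives a d⁸ configuration. A 5d d⁸ ion has a large crystal-field splitting; square planar leaves the high-energy d_{x²−y²} orbital empty and maximises CFSE. → square planar.
For [NiBrCl3]^2-: Ligand charges: each bromide is −1; each chloride is −1. With an overall charge of −2 the nickel centre must be in the +2 oxidation state. Ni sits in group 10, so the d-electron count is 10 − 2 = 8. Bromide and chloride are weak-field ligands. With weak-field ligands the CFSE gain from square planar is small, so a 3d d⁸ ion takes the sterically preferred tetrahedral geometry. → tetrahedral.

[IrBr3F]^3-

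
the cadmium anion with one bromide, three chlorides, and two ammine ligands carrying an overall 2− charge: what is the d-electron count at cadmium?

d10

Summing ligand charges against the −2 overall charge gives an oxidation state of +2 for cadmium.
Cd sits in group 12, so the d-electron count is 12 − 2 = 10.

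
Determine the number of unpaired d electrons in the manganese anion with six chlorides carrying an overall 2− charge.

3 unpaired electrons

Summing ligand charges against the −2 overall charge gives an oxidation state of +4 for manganese.
Manganese is a group-7 element; Mn(IV) is therefore d³.
In an octahedral field the d³ configuration is t₂g³e_g⁰ (only one arrangement possible), giving 3 unpaired electrons.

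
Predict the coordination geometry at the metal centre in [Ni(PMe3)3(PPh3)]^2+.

Summing ligand charges against the +2 overall charge gives an oxidation state of +2 for nickel.
Nickel is a group-10 element; Ni(II) is therefore d⁸.
With 4 monodentate ligands the coordination number is 4.
Trimethylphosphine and triphenylphosphine are strong-field ligands (high in the spectrochemical series).
A 3d d⁸ ion with strong-field ligands gains enough CFSE to favour square planar over tetrahedral.

square planar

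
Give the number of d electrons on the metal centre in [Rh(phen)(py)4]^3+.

d6

Ligand charges: 1,10-phenanthroline is neutral; pyridine is neutral. With an overall charge of +3 the rhodium centre must be in the +3 oxidation state.
Rhodium is a group-9 element; Rh(III) is therefore d⁶.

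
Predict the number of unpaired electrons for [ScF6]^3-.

0

Summing ligand charges against the −3 overall charge gives an oxidation state of +3 for scandium.
Scandium is a group-3 element; Sc(III) is therefore d⁰.
In an octahedral field the d⁰ configuration is t₂g⁰e_g⁰, giving 0 unpaired electrons.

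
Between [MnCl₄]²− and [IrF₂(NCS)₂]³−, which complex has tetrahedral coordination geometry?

[MnCl₄]²−

For [MnCl₄]²−: Each chloride is −1; balancing the −2 overall charge requires Mn(II). Manganese is a group-7 element; Mn(II) is therefore d⁵. A high-spin d⁵ ion has zero CFSE in either geometry, so four ligands adopt the sterically favoured tetrahedral geometry. → tetrahedral.
For [IrF₂(NCS)₂]³−: Summing ligand charges against the −3 overall charge gives an oxidation state of +1 for iridium. Iridium is a group-9 element; Ir(I) is therefore d⁸. A 5d d⁸ ion has a large crystal-field splitting; square planar leaves the high-energy d_{x²−y²} orbital empty and maximises CFSE. → square planar.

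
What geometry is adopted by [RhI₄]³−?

Summing ligand charges against the −3 overall charge gives an oxidation state of +1 for rhodium.
Rh sits in group 9, so the d-electron count is 9 − 1 = 8.
Coordination number: 4.
A 4d d⁸ ion has a large crystal-field splitting; square planar leaves the high-energy d_{x²−y²} orbital empty and maximises CFSE.

square planar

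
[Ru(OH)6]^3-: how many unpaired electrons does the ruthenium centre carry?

Each hydroxide is −1; balancing the −3 overall charge requires Ru(III).
Ru sits in group 8, so the d-electron count is 8 − 3 = 5.
The spin state decides the count: a 4d ion has a large Δₒ and is invariably low-spin.
An octahedral low-spin d⁵ ion is t₂g⁵e_g⁰, giving 1 unpaired electron.

1 unpaired electron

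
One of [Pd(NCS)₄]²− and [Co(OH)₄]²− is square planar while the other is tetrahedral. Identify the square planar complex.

For [Pd(NCS)₄]²−: Summing ligand charges against the −2 overall charge gives an oxidation state of +2 for palladium. Palladium is a group-10 element; Pd(II) is therefore d⁸. A 4d d⁸ ion has a large crystal-field splitting; square planar leaves the high-energy d_{x²−y²} orbital empty and maximises CFSE. → square planar.
For [Co(OH)₄]²−: Summing ligand charges against the −2 overall charge gives an oxidation state of +2 for cobalt. Co sits in group 9, so the d-electron count is 9 − 2 = 7. For a high-spin 3d d⁷ ion with weak-field ligands the small Δₜ gives little square-planar CFSE advantage, so four ligands adopt the sterically favoured tetrahedral geometry. → tetrahedral.

[Pd(NCS)₄]²−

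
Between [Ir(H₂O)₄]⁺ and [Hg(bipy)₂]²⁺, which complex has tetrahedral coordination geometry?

For [Ir(H₂O)₄]⁺: Summing ligand charges against the +1 overall charge gives an oxidation state of +1 for iridium. Iridium is a group-9 element; Ir(I) is therefore d⁸. A 5d d⁸ ion has a large crystal-field splitting; square planar leaves the high-energy d_{x²−y²} orbital empty and maximises CFSE. → square planar.
For [Hg(bipy)₂]²⁺: Summing ligand charges against the +2 overall charge gives an oxidation state of +2 for mercury. Hg sits in group 12, so the d-electron count is 12 − 2 = 10. A d¹⁰ ion has no crystal-field stabilisation preference between square planar and tetrahedral, so four ligands adopt the sterically favoured tetrahedral geometry. → tetrahedral.

[Hg(bipy)₂]²⁺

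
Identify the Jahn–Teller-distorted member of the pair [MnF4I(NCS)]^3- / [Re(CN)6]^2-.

[MnF4I(NCS)]^3-: Each fluoride is −1; each iodide is −1; each isothiocyanate is −1; balancing the −3 overall charge requires Mn(III). Manganese is a group-7 element; Mn(III) is therefore d⁴. Fluoride, iodide, and isothiocyanate are weak-field ligands for a first-row metal, so the complex is high-spin. The t₂g³e_g¹ (high-spin) configuration has an unevenly filled e_g set; the Jahn–Teller theorem predicts a tetragonal distortion (typically axial elongation) to lift the degeneracy.
[Re(CN)6]^2-: Ligand charges: each cyanide is −1. With an overall charge of −2 the rhenium centre must be in the +4 oxidation state. Rhenium is a group-7 element; Re(IV) is therefore d³. The d³ configuration leaves the e_g set evenly filled (or empty) — no strong Jahn–Teller driving force.

[MnF4I(NCS)]^3-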